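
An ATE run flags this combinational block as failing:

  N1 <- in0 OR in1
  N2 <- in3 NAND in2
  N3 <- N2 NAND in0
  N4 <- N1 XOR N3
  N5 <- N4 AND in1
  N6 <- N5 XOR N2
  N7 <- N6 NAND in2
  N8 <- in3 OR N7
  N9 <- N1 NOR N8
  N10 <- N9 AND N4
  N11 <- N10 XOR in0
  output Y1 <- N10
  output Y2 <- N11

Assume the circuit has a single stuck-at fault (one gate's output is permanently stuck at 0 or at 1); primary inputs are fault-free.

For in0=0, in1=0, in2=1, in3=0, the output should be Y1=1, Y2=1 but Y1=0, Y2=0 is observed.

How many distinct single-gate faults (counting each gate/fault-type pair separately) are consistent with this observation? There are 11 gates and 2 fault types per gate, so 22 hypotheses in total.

10

Fault-free: N1=0, N2=1, N3=1, N4=1, N5=0, N6=1, N7=0, N8=0, N9=1, N10=1, N11=1 → Y1=1, Y2=1. Observed Y1=0, Y2=0.
  N1: stuck-at-1 ✓; others ✗
  N2: stuck-at-0 ✓; others ✗
  N3: stuck-at-0 ✓; others ✗
  N4: stuck-at-0 ✓; others ✗
  N5: stuck-at-1 ✓; others ✗
  N6: stuck-at-0 ✓; others ✗
  N7: stuck-at-1 ✓; others ✗
  N8: stuck-at-1 ✓; others ✗
  N9: stuck-at-0 ✓; others ✗
  N10: stuck-at-0 ✓; others ✗
  N11: none of the 2 fault types match ✗
Consistent faults: {N1 stuck-at-1, N2 stuck-at-0, N3 stuck-at-0, N4 stuck-at-0, N5 stuck-at-1, N6 stuck-at-0, N7 stuck-at-1, N8 stuck-at-1, N9 stuck-at-0, N10 stuck-at-0} — 10 in all.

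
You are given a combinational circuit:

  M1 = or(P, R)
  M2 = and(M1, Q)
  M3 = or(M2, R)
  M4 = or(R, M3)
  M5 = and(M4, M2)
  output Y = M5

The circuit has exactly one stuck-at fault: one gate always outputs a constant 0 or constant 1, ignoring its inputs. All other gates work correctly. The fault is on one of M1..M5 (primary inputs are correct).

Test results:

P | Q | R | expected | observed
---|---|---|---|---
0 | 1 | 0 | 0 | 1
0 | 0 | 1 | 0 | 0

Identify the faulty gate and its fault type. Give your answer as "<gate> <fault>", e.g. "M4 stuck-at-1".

M1 stuck-at-1

Fault-free values for test 1 (P=0, Q=1, R=0): M1=0, M2=0, M3=0, M4=0, M5=0, giving Y=0. Observed 1.
Test 1: faults giving observed 1 are {M1 stuck-at-1, M2 stuck-at-1, M5 stuck-at-1}.
Test 2 (P=0, Q=0, R=1): fault-free M1=1, M2=0, M3=1, M4=1, M5=0 → 0; observed 0. Eliminates M2 stuck-at-1, M5 stuck-at-1.
Only M1 stuck-at-1 is consistent with every test.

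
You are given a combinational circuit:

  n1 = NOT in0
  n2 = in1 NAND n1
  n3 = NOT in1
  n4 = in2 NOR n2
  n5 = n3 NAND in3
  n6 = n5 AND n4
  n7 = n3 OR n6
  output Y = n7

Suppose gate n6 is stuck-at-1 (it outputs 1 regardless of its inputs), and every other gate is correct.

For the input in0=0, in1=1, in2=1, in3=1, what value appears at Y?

Propagate with n6 forced: n1=1, n2=0, n3=0, n4=0, n5=1, n6=1 [stuck-at-1], n7=1.
So Y = 1. (Without the fault it would be 0.)

1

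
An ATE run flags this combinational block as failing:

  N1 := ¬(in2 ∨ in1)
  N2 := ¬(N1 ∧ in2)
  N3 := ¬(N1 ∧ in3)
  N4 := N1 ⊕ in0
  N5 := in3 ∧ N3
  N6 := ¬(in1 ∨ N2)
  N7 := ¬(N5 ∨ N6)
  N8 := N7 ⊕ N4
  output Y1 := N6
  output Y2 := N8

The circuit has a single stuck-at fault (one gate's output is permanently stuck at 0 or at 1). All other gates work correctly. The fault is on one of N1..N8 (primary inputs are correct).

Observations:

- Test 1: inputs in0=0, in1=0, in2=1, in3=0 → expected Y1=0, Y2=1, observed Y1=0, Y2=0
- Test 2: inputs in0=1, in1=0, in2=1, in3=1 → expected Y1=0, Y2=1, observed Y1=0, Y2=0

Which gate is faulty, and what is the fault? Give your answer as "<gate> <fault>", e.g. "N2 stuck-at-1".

N8 stuck-at-0

Fault-free values for test 1 (in0=0, in1=0, in2=1, in3=0): N1=0, N2=1, N3=1, N4=0, N5=0, N6=0, N7=1, N8=1, giving Y1=0, Y2=1. Observed Y1=0, Y2=0.
Test 1: faults giving observed Y1=0, Y2=0 are {N4 stuck-at-1, N5 stuck-at-1, N7 stuck-at-0, N8 stuck-at-0}.
Test 2 (in0=1, in1=0, in2=1, in3=1): fault-free N1=0, N2=1, N3=1, N4=1, N5=1, N6=0, N7=0, N8=1 → Y1=0, Y2=1; observed Y1=0, Y2=0. Eliminates N4 stuck-at-1, N5 stuck-at-1, N7 stuck-at-0.
Only N8 stuck-at-0 is consistent with every test.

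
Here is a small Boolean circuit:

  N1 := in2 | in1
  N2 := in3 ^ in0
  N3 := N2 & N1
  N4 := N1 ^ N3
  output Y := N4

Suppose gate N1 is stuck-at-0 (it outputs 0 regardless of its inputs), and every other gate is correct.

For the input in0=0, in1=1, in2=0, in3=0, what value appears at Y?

Propagate with N1 forced: N1=0 [stuck-at-0], N2=0, N3=0, N4=0.
So Y = 0. (Without the fault it would be 1.)

0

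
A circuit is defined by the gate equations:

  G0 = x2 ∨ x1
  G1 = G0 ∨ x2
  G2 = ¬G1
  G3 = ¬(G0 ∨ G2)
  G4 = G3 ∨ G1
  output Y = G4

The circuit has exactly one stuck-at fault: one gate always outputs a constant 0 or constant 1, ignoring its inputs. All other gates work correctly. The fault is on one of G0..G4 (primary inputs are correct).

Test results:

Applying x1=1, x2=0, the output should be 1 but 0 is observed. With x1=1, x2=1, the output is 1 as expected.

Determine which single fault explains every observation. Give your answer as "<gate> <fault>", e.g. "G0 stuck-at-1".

G0 stuck-at-0

Fault-free values for test 1 (x1=1, x2=0): G0=1, G1=1, G2=0, G3=0, G4=1, giving Y=1. Observed 0.
Test 1: faults giving observed 0 are {G0 stuck-at-0, G1 stuck-at-0, G4 stuck-at-0}.
Test 2 (x1=1, x2=1): fault-free G0=1, G1=1, G2=0, G3=0, G4=1 → 1; observed 1. Eliminates G1 stuck-at-0, G4 stuck-at-0.
Only G0 stuck-at-0 is consistent with every test.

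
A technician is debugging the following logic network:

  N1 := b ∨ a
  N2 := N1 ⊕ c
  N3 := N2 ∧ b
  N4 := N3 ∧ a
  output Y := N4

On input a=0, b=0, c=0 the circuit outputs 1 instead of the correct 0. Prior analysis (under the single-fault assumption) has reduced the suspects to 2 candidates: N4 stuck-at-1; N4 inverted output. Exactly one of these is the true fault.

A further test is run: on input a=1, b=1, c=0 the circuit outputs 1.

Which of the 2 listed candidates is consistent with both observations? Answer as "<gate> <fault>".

Evaluate each candidate on input a=1, b=1, c=0:
  N4 stuck-at-1: N1=1, N2=1, N3=1, N4=1 [stuck-at-1] → 1 — matches
  N4 inverted output: N1=1, N2=1, N3=1, N4=0 [inverted output] → 0 — eliminated
Only N4 stuck-at-1 reproduces the observed 1.

N4 stuck-at-1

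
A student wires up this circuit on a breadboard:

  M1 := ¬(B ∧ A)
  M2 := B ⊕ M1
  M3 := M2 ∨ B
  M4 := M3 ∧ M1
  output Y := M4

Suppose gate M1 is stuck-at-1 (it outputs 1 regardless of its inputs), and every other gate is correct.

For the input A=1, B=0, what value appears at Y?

1

Propagate with M1 forced: M1=1 [stuck-at-1], M2=1, M3=1, M4=1.
So Y = 1. (Same as the fault-free value — the fault is masked on this input.)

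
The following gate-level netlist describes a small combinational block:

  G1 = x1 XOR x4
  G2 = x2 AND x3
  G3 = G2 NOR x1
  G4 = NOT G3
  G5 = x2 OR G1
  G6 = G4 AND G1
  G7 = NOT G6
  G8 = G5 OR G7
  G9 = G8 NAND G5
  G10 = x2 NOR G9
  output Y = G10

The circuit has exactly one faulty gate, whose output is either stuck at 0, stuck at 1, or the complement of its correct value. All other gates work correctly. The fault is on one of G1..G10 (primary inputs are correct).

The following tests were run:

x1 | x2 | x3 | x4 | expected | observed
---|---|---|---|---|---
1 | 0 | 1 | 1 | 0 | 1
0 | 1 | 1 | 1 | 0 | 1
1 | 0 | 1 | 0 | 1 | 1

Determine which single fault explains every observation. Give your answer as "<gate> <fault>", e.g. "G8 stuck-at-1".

G10 stuck-at-1

Fault-free values for test 1 (x1=1, x2=0, x3=1, x4=1): G1=0, G2=0, G3=0, G4=1, G5=0, G6=0, G7=1, G8=1, G9=1, G10=0, giving Y=0. Observed 1.
Test 1: faults giving observed 1 are {G1 stuck-at-1, G1 inverted output, G5 stuck-at-1, G5 inverted output, G9 stuck-at-0, G9 inverted output, G10 stuck-at-1, G10 inverted output}.
Test 2 (x1=0, x2=1, x3=1, x4=1): fault-free G1=1, G2=1, G3=0, G4=1, G5=1, G6=1, G7=0, G8=1, G9=0, G10=0 → 0; observed 1. Eliminates G1 stuck-at-1, G1 inverted output, G5 stuck-at-1, G5 inverted output, G9 stuck-at-0, G9 inverted output.
Test 3 (x1=1, x2=0, x3=1, x4=0): fault-free G1=1, G2=0, G3=0, G4=1, G5=1, G6=1, G7=0, G8=1, G9=0, G10=1 → 1; observed 1. Eliminates G10 inverted output.
Only G10 stuck-at-1 is consistent with every test.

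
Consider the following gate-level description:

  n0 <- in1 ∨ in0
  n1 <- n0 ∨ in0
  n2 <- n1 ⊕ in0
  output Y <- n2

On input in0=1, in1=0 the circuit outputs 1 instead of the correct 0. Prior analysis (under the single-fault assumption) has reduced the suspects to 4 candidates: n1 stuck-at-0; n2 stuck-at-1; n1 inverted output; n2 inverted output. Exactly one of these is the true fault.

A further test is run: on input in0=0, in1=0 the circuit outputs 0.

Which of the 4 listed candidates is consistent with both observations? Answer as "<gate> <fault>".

n1 stuck-at-0

Evaluate each candidate on input in0=0, in1=0:
  n1 stuck-at-0: n0=0, n1=0 [stuck-at-0], n2=0 → 0 — matches
  n2 stuck-at-1: n0=0, n1=0, n2=1 [stuck-at-1] → 1 — eliminated
  n1 inverted output: n0=0, n1=1 [inverted output], n2=1 → 1 — eliminated
  n2 inverted output: n0=0, n1=0, n2=1 [inverted output] → 1 — eliminated
Only n1 stuck-at-0 reproduces the observed 0.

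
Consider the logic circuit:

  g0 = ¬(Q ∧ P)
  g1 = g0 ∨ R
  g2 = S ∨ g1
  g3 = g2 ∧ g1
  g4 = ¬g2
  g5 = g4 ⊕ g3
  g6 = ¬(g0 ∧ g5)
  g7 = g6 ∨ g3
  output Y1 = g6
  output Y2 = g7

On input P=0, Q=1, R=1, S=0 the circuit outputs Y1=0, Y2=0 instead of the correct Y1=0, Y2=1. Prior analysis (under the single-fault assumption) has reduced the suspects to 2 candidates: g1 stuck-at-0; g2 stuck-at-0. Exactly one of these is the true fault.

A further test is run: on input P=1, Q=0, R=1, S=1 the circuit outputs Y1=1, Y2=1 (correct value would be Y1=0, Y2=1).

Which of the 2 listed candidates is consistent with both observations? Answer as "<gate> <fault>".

Evaluate each candidate on input P=1, Q=0, R=1, S=1:
  g1 stuck-at-0: g0=1, g1=0 [stuck-at-0], g2=1, g3=0, g4=0, g5=0, g6=1, g7=1 → Y1=1, Y2=1 — matches
  g2 stuck-at-0: g0=1, g1=1, g2=0 [stuck-at-0], g3=0, g4=1, g5=1, g6=0, g7=0 → Y1=0, Y2=0 — eliminated
Only g1 stuck-at-0 reproduces the observed Y1=1, Y2=1.

g1 stuck-at-0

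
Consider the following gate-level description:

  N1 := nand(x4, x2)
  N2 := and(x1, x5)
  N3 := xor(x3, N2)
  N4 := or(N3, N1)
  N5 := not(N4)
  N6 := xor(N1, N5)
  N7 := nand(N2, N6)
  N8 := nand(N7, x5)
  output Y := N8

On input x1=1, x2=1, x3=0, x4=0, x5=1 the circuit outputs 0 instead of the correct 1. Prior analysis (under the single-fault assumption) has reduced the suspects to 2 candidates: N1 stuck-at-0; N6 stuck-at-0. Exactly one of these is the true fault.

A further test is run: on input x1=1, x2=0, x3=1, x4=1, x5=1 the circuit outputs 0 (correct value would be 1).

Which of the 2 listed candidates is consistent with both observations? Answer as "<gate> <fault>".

N6 stuck-at-0

Evaluate each candidate on input x1=1, x2=0, x3=1, x4=1, x5=1:
  N1 stuck-at-0: N1=0 [stuck-at-0], N2=1, N3=0, N4=0, N5=1, N6=1, N7=0, N8=1 → 1 — eliminated
  N6 stuck-at-0: N1=1, N2=1, N3=0, N4=1, N5=0, N6=0 [stuck-at-0], N7=1, N8=0 → 0 — matches
Only N6 stuck-at-0 reproduces the observed 0.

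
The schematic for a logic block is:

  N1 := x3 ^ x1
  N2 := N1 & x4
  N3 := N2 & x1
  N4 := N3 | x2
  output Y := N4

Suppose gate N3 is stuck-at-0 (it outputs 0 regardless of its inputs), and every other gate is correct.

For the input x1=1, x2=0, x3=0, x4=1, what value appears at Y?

0

Propagate with N3 forced: N1=1, N2=1, N3=0 [stuck-at-0], N4=0.
So Y = 0. (Without the fault it would be 1.)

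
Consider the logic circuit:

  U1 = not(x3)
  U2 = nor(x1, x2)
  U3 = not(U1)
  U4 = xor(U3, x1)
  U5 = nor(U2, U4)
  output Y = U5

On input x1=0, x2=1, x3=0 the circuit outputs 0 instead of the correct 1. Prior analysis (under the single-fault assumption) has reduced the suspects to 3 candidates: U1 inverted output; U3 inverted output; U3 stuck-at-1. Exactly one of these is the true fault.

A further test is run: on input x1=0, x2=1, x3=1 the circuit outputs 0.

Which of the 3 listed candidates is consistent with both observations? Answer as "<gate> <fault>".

U3 stuck-at-1

Evaluate each candidate on input x1=0, x2=1, x3=1:
  U1 inverted output: U1=1 [inverted output], U2=0, U3=0, U4=0, U5=1 → 1 — eliminated
  U3 inverted output: U1=0, U2=0, U3=0 [inverted output], U4=0, U5=1 → 1 — eliminated
  U3 stuck-at-1: U1=0, U2=0, U3=1 [stuck-at-1], U4=1, U5=0 → 0 — matches
Only U3 stuck-at-1 reproduces the observed 0.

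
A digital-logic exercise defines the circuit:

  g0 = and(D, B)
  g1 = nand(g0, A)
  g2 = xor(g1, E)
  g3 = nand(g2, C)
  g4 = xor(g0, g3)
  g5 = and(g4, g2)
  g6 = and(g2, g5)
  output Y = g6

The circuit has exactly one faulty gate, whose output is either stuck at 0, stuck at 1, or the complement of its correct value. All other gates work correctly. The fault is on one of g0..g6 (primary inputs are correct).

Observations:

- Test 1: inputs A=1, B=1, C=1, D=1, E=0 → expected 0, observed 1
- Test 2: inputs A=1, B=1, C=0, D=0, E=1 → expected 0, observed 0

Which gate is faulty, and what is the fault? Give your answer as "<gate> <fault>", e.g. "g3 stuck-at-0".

g1 stuck-at-1

Fault-free values for test 1 (A=1, B=1, C=1, D=1, E=0): g0=1, g1=0, g2=0, g3=1, g4=0, g5=0, g6=0, giving Y=0. Observed 1.
Test 1: faults giving observed 1 are {g1 stuck-at-1, g1 inverted output, g2 stuck-at-1, g2 inverted output, g6 stuck-at-1, g6 inverted output}.
Test 2 (A=1, B=1, C=0, D=0, E=1): fault-free g0=0, g1=1, g2=0, g3=1, g4=1, g5=0, g6=0 → 0; observed 0. Eliminates g1 inverted output, g2 stuck-at-1, g2 inverted output, g6 stuck-at-1, g6 inverted output.
Only g1 stuck-at-1 is consistent with every test.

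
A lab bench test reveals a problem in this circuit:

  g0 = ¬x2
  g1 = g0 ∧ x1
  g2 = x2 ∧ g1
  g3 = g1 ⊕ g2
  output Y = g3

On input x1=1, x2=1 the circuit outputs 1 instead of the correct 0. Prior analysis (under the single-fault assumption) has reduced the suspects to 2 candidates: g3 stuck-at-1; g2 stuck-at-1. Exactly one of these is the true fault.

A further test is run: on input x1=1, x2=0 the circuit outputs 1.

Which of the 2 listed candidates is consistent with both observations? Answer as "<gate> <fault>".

Evaluate each candidate on input x1=1, x2=0:
  g3 stuck-at-1: g0=1, g1=1, g2=0, g3=1 [stuck-at-1] → 1 — matches
  g2 stuck-at-1: g0=1, g1=1, g2=1 [stuck-at-1], g3=0 → 0 — eliminated
Only g3 stuck-at-1 reproduces the observed 1.

g3 stuck-at-1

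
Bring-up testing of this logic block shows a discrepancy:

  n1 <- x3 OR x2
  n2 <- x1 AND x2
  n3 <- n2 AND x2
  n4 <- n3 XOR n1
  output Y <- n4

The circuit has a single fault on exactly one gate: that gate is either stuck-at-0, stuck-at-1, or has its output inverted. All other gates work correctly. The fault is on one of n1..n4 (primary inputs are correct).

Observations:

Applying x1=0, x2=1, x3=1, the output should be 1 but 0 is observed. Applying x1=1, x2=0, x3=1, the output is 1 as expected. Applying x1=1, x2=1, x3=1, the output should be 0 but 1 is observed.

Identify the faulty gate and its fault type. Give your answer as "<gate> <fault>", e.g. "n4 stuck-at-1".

n2 inverted output

Fault-free values for test 1 (x1=0, x2=1, x3=1): n1=1, n2=0, n3=0, n4=1, giving Y=1. Observed 0.
Test 1: faults giving observed 0 are {n1 stuck-at-0, n1 inverted output, n2 stuck-at-1, n2 inverted output, n3 stuck-at-1, n3 inverted output, n4 stuck-at-0, n4 inverted output}.
Test 2 (x1=1, x2=0, x3=1): fault-free n1=1, n2=0, n3=0, n4=1 → 1; observed 1. Eliminates n1 stuck-at-0, n1 inverted output, n3 stuck-at-1, n3 inverted output, n4 stuck-at-0, n4 inverted output.
Test 3 (x1=1, x2=1, x3=1): fault-free n1=1, n2=1, n3=1, n4=0 → 0; observed 1. Eliminates n2 stuck-at-1.
Only n2 inverted output is consistent with every test.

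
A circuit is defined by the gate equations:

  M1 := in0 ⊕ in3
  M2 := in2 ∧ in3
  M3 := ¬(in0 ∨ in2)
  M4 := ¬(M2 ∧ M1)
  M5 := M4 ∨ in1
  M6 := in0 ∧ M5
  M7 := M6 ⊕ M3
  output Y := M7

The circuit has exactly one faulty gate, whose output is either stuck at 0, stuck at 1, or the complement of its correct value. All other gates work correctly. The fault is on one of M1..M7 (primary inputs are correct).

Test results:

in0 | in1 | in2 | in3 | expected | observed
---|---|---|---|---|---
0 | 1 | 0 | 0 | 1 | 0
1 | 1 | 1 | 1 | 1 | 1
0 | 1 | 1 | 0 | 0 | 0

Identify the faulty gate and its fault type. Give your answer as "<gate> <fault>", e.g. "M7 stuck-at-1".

M3 stuck-at-0

Fault-free values for test 1 (in0=0, in1=1, in2=0, in3=0): M1=0, M2=0, M3=1, M4=1, M5=1, M6=0, M7=1, giving Y=1. Observed 0.
Test 1: faults giving observed 0 are {M3 stuck-at-0, M3 inverted output, M6 stuck-at-1, M6 inverted output, M7 stuck-at-0, M7 inverted output}.
Test 2 (in0=1, in1=1, in2=1, in3=1): fault-free M1=0, M2=1, M3=0, M4=1, M5=1, M6=1, M7=1 → 1; observed 1. Eliminates M3 inverted output, M6 inverted output, M7 stuck-at-0, M7 inverted output.
Test 3 (in0=0, in1=1, in2=1, in3=0): fault-free M1=0, M2=0, M3=0, M4=1, M5=1, M6=0, M7=0 → 0; observed 0. Eliminates M6 stuck-at-1.
Only M3 stuck-at-0 is consistent with every test.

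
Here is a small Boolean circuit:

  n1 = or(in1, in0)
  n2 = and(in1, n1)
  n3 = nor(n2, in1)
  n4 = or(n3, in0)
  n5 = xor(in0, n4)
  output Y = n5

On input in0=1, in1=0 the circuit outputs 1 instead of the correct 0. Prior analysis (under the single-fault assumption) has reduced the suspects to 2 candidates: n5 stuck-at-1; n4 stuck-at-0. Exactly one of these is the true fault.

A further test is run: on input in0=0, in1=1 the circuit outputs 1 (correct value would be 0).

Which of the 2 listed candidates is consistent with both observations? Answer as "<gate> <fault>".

Evaluate each candidate on input in0=0, in1=1:
  n5 stuck-at-1: n1=1, n2=1, n3=0, n4=0, n5=1 [stuck-at-1] → 1 — matches
  n4 stuck-at-0: n1=1, n2=1, n3=0, n4=0 [stuck-at-0], n5=0 → 0 — eliminated
Only n5 stuck-at-1 reproduces the observed 1.

n5 stuck-at-1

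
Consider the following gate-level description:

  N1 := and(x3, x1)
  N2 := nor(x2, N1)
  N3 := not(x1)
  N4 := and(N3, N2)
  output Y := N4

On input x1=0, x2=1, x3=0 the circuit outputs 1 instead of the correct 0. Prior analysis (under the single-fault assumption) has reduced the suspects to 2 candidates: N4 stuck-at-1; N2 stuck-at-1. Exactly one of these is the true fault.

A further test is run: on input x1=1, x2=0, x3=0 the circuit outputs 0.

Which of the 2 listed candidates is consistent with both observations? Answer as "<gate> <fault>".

Evaluate each candidate on input x1=1, x2=0, x3=0:
  N4 stuck-at-1: N1=0, N2=1, N3=0, N4=1 [stuck-at-1] → 1 — eliminated
  N2 stuck-at-1: N1=0, N2=1 [stuck-at-1], N3=0, N4=0 → 0 — matches
Only N2 stuck-at-1 reproduces the observed 0.

N2 stuck-at-1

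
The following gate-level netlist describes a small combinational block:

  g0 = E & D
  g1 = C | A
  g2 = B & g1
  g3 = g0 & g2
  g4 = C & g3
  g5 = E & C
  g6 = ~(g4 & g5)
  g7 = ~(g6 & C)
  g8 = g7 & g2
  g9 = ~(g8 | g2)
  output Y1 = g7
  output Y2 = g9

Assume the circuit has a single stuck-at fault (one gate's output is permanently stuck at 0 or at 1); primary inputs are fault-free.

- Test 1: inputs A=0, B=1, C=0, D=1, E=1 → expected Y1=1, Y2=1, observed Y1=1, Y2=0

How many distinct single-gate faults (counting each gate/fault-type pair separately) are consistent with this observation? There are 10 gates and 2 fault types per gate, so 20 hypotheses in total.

Fault-free: g0=1, g1=0, g2=0, g3=0, g4=0, g5=0, g6=1, g7=1, g8=0, g9=1 → Y1=1, Y2=1. Observed Y1=1, Y2=0.
  g0: none of the 2 fault types match ✗
  g1: stuck-at-1 ✓; others ✗
  g2: stuck-at-1 ✓; others ✗
  g3: none of the 2 fault types match ✗
  g4: none of the 2 fault types match ✗
  g5: none of the 2 fault types match ✗
  g6: none of the 2 fault types match ✗
  g7: none of the 2 fault types match ✗
  g8: stuck-at-1 ✓; others ✗
  g9: stuck-at-0 ✓; others ✗
Consistent faults: {g1 stuck-at-1, g2 stuck-at-1, g8 stuck-at-1, g9 stuck-at-0} — 4 in all.

4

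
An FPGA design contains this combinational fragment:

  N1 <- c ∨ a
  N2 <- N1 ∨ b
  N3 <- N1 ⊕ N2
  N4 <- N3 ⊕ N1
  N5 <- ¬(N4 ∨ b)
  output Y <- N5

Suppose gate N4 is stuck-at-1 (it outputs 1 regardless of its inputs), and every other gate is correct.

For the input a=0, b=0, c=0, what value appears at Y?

0

Propagate with N4 forced: N1=0, N2=0, N3=0, N4=1 [stuck-at-1], N5=0.
So Y = 0. (Without the fault it would be 1.)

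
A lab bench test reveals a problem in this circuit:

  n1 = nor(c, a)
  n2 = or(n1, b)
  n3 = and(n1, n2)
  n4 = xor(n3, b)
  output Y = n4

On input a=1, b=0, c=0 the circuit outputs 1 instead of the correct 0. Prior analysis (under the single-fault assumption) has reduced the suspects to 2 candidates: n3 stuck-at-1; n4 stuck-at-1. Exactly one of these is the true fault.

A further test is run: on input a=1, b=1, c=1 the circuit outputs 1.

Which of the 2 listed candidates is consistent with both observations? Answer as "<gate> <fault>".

n4 stuck-at-1

Evaluate each candidate on input a=1, b=1, c=1:
  n3 stuck-at-1: n1=0, n2=1, n3=1 [stuck-at-1], n4=0 → 0 — eliminated
  n4 stuck-at-1: n1=0, n2=1, n3=0, n4=1 [stuck-at-1] → 1 — matches
Only n4 stuck-at-1 reproduces the observed 1.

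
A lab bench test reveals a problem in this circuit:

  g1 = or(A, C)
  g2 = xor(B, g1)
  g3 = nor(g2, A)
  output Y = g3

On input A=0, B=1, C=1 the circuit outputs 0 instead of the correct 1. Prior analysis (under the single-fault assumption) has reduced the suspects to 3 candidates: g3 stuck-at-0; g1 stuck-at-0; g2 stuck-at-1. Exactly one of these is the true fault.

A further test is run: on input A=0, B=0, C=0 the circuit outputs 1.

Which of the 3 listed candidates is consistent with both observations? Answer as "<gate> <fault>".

Evaluate each candidate on input A=0, B=0, C=0:
  g3 stuck-at-0: g1=0, g2=0, g3=0 [stuck-at-0] → 0 — eliminated
  g1 stuck-at-0: g1=0 [stuck-at-0], g2=0, g3=1 → 1 — matches
  g2 stuck-at-1: g1=0, g2=1 [stuck-at-1], g3=0 → 0 — eliminated
Only g1 stuck-at-0 reproduces the observed 1.

g1 stuck-at-0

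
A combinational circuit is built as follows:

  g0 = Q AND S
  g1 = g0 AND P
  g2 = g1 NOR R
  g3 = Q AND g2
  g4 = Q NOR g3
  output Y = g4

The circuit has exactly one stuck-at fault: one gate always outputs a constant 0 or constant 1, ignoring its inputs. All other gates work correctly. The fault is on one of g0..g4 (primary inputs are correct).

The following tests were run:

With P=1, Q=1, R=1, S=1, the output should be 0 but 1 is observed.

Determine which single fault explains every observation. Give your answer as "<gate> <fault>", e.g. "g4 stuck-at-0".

Fault-free values for test 1 (P=1, Q=1, R=1, S=1): g0=1, g1=1, g2=0, g3=0, g4=0, giving Y=0. Observed 1.
Test 1: faults giving observed 1 are {g4 stuck-at-1}.
Only g4 stuck-at-1 is consistent with every test.

g4 stuck-at-1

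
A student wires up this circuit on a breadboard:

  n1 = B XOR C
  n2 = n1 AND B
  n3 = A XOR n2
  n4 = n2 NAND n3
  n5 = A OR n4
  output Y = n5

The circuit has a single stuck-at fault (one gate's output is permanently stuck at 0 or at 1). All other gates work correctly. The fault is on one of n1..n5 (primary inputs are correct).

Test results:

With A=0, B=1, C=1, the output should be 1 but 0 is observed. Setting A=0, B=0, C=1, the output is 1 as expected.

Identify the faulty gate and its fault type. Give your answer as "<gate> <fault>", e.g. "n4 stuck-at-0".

Fault-free values for test 1 (A=0, B=1, C=1): n1=0, n2=0, n3=0, n4=1, n5=1, giving Y=1. Observed 0.
Test 1: faults giving observed 0 are {n1 stuck-at-1, n2 stuck-at-1, n4 stuck-at-0, n5 stuck-at-0}.
Test 2 (A=0, B=0, C=1): fault-free n1=1, n2=0, n3=0, n4=1, n5=1 → 1; observed 1. Eliminates n2 stuck-at-1, n4 stuck-at-0, n5 stuck-at-0.
Only n1 stuck-at-1 is consistent with every test.

n1 stuck-at-1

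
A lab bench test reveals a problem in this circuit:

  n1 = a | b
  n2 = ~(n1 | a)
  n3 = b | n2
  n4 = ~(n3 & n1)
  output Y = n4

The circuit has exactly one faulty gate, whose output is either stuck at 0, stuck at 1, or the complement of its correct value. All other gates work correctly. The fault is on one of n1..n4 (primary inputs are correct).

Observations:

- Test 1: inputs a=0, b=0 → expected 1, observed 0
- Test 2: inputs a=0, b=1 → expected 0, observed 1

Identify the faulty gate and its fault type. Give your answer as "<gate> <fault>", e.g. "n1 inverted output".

Fault-free values for test 1 (a=0, b=0): n1=0, n2=1, n3=1, n4=1, giving Y=1. Observed 0.
Test 1: faults giving observed 0 are {n4 stuck-at-0, n4 inverted output}.
Test 2 (a=0, b=1): fault-free n1=1, n2=0, n3=1, n4=0 → 0; observed 1. Eliminates n4 stuck-at-0.
Only n4 inverted output is consistent with every test.

n4 inverted output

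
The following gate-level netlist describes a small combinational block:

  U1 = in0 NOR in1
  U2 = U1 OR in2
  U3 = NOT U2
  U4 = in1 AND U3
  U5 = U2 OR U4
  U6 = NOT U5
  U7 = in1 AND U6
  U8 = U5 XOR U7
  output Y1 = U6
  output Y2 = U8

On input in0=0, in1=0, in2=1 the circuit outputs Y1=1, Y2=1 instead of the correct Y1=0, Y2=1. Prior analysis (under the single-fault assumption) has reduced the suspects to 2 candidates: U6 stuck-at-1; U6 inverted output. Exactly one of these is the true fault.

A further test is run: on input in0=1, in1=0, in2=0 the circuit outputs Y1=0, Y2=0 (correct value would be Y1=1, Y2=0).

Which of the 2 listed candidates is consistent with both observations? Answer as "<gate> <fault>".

Evaluate each candidate on input in0=1, in1=0, in2=0:
  U6 stuck-at-1: U1=0, U2=0, U3=1, U4=0, U5=0, U6=1 [stuck-at-1], U7=0, U8=0 → Y1=1, Y2=0 — eliminated
  U6 inverted output: U1=0, U2=0, U3=1, U4=0, U5=0, U6=0 [inverted output], U7=0, U8=0 → Y1=0, Y2=0 — matches
Only U6 inverted output reproduces the observed Y1=0, Y2=0.

U6 inverted output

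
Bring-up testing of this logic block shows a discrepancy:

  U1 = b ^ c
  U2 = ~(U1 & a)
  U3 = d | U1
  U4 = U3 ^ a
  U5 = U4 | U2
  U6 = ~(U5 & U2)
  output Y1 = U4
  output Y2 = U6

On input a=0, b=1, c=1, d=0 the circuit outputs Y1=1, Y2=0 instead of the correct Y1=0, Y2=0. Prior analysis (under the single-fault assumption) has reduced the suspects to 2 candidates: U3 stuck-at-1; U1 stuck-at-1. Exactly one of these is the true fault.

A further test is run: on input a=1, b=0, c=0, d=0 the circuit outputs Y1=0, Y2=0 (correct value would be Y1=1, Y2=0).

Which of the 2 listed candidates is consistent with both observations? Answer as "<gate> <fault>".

U3 stuck-at-1

Evaluate each candidate on input a=1, b=0, c=0, d=0:
  U3 stuck-at-1: U1=0, U2=1, U3=1 [stuck-at-1], U4=0, U5=1, U6=0 → Y1=0, Y2=0 — matches
  U1 stuck-at-1: U1=1 [stuck-at-1], U2=0, U3=1, U4=0, U5=0, U6=1 → Y1=0, Y2=1 — eliminated
Only U3 stuck-at-1 reproduces the observed Y1=0, Y2=0.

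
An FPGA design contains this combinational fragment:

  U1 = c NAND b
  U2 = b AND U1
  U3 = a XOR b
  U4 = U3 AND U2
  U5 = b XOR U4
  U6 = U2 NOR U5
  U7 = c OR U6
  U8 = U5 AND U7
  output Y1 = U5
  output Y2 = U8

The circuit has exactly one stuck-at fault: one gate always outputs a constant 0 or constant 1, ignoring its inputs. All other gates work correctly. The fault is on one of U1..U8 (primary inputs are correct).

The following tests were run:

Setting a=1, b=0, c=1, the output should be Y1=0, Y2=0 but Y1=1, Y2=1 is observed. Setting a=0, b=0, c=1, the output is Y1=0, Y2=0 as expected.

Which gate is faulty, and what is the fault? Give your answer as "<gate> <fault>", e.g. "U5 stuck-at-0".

Fault-free values for test 1 (a=1, b=0, c=1): U1=1, U2=0, U3=1, U4=0, U5=0, U6=1, U7=1, U8=0, giving Y1=0, Y2=0. Observed Y1=1, Y2=1.
Test 1: faults giving observed Y1=1, Y2=1 are {U2 stuck-at-1, U4 stuck-at-1, U5 stuck-at-1}.
Test 2 (a=0, b=0, c=1): fault-free U1=1, U2=0, U3=0, U4=0, U5=0, U6=1, U7=1, U8=0 → Y1=0, Y2=0; observed Y1=0, Y2=0. Eliminates U4 stuck-at-1, U5 stuck-at-1.
Only U2 stuck-at-1 is consistent with every test.

U2 stuck-at-1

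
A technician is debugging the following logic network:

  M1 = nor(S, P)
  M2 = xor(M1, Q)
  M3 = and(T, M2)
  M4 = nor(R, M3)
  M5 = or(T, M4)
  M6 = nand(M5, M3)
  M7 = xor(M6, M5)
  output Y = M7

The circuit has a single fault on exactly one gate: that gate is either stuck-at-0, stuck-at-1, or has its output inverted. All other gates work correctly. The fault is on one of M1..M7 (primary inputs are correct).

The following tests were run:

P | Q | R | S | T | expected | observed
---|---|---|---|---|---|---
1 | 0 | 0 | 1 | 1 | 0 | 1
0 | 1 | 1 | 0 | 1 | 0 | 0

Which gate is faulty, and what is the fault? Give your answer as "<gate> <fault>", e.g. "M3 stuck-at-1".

M1 stuck-at-1

Fault-free values for test 1 (P=1, Q=0, R=0, S=1, T=1): M1=0, M2=0, M3=0, M4=1, M5=1, M6=1, M7=0, giving Y=0. Observed 1.
Test 1: faults giving observed 1 are {M1 stuck-at-1, M1 inverted output, M2 stuck-at-1, M2 inverted output, M3 stuck-at-1, M3 inverted output, M5 stuck-at-0, M5 inverted output, M6 stuck-at-0, M6 inverted output, M7 stuck-at-1, M7 inverted output}.
Test 2 (P=0, Q=1, R=1, S=0, T=1): fault-free M1=1, M2=0, M3=0, M4=0, M5=1, M6=1, M7=0 → 0; observed 0. Eliminates M1 inverted output, M2 stuck-at-1, M2 inverted output, M3 stuck-at-1, M3 inverted output, M5 stuck-at-0, M5 inverted output, M6 stuck-at-0, M6 inverted output, M7 stuck-at-1, M7 inverted output.
Only M1 stuck-at-1 is consistent with every test.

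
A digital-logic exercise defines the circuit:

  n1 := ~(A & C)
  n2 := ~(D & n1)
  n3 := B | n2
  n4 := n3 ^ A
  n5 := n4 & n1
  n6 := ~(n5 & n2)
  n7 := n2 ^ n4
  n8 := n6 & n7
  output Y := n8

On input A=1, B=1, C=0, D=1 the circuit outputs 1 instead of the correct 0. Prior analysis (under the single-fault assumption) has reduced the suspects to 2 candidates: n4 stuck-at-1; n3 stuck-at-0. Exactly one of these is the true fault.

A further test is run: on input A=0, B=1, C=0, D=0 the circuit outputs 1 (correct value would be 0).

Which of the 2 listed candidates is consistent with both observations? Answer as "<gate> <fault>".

n3 stuck-at-0

Evaluate each candidate on input A=0, B=1, C=0, D=0:
  n4 stuck-at-1: n1=1, n2=1, n3=1, n4=1 [stuck-at-1], n5=1, n6=0, n7=0, n8=0 → 0 — eliminated
  n3 stuck-at-0: n1=1, n2=1, n3=0 [stuck-at-0], n4=0, n5=0, n6=1, n7=1, n8=1 → 1 — matches
Only n3 stuck-at-0 reproduces the observed 1.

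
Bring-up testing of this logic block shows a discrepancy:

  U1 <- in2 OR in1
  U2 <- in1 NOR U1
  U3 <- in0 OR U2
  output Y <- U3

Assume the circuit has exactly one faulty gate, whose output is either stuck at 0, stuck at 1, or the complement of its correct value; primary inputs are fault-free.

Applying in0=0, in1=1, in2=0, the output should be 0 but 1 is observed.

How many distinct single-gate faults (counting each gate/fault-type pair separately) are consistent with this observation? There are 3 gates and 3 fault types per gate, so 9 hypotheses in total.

Fault-free: U1=1, U2=0, U3=0 → 0. Observed 1.
  U1 stuck-at-0: output 0 ✗
  U1 stuck-at-1: output 0 ✗
  U1 inverted output: output 0 ✗
  U2 stuck-at-0: output 0 ✗
  U2 stuck-at-1: output 1 ✓
  U2 inverted output: output 1 ✓
  U3 stuck-at-0: output 0 ✗
  U3 stuck-at-1: output 1 ✓
  U3 inverted output: output 1 ✓
Consistent faults: {U2 stuck-at-1, U2 inverted output, U3 stuck-at-1, U3 inverted output} — 4 in all.

4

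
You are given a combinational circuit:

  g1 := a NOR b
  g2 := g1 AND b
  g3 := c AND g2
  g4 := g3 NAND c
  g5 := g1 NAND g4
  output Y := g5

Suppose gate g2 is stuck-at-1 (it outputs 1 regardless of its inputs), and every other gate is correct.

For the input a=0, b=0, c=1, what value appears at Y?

Propagate with g2 forced: g1=1, g2=1 [stuck-at-1], g3=1, g4=0, g5=1.
So Y = 1. (Without the fault it would be 0.)

1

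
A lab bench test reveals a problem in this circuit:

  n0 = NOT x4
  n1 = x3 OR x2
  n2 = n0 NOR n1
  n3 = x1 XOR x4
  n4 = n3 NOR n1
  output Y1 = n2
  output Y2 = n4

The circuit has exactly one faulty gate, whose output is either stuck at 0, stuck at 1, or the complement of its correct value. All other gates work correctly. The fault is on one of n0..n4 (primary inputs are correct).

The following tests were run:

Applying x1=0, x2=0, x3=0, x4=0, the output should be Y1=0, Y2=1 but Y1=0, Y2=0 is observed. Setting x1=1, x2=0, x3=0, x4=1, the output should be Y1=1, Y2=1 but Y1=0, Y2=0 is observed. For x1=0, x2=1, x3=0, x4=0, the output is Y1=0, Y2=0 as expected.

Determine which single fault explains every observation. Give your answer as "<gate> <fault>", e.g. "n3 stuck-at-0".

n1 stuck-at-1

Fault-free values for test 1 (x1=0, x2=0, x3=0, x4=0): n0=1, n1=0, n2=0, n3=0, n4=1, giving Y1=0, Y2=1. Observed Y1=0, Y2=0.
Test 1: faults giving observed Y1=0, Y2=0 are {n1 stuck-at-1, n1 inverted output, n3 stuck-at-1, n3 inverted output, n4 stuck-at-0, n4 inverted output}.
Test 2 (x1=1, x2=0, x3=0, x4=1): fault-free n0=0, n1=0, n2=1, n3=0, n4=1 → Y1=1, Y2=1; observed Y1=0, Y2=0. Eliminates n3 stuck-at-1, n3 inverted output, n4 stuck-at-0, n4 inverted output.
Test 3 (x1=0, x2=1, x3=0, x4=0): fault-free n0=1, n1=1, n2=0, n3=0, n4=0 → Y1=0, Y2=0; observed Y1=0, Y2=0. Eliminates n1 inverted output.
Only n1 stuck-at-1 is consistent with every test.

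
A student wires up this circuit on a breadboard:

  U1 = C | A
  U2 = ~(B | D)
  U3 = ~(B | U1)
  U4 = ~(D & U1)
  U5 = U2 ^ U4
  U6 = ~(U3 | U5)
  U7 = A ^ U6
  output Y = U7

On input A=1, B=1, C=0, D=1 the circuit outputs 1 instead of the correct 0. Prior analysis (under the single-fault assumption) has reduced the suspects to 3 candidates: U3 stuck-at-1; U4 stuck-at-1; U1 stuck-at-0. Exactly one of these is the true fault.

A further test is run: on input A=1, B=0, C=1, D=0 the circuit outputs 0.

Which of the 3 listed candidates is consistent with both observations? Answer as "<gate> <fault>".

U4 stuck-at-1

Evaluate each candidate on input A=1, B=0, C=1, D=0:
  U3 stuck-at-1: U1=1, U2=1, U3=1 [stuck-at-1], U4=1, U5=0, U6=0, U7=1 → 1 — eliminated
  U4 stuck-at-1: U1=1, U2=1, U3=0, U4=1 [stuck-at-1], U5=0, U6=1, U7=0 → 0 — matches
  U1 stuck-at-0: U1=0 [stuck-at-0], U2=1, U3=1, U4=1, U5=0, U6=0, U7=1 → 1 — eliminated
Only U4 stuck-at-1 reproduces the observed 0.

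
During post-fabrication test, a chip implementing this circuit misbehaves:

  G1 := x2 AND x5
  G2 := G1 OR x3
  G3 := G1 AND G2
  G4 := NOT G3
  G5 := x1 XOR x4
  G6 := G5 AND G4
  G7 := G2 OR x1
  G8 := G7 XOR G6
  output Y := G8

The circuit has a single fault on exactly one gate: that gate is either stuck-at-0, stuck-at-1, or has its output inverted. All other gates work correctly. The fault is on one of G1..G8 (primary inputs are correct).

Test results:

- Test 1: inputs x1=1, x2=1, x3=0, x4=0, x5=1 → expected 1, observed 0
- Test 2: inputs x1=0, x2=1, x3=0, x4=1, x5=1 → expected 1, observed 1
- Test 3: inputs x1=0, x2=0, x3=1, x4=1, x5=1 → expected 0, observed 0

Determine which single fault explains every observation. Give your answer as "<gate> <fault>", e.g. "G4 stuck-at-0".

Fault-free values for test 1 (x1=1, x2=1, x3=0, x4=0, x5=1): G1=1, G2=1, G3=1, G4=0, G5=1, G6=0, G7=1, G8=1, giving Y=1. Observed 0.
Test 1: faults giving observed 0 are {G1 stuck-at-0, G1 inverted output, G2 stuck-at-0, G2 inverted output, G3 stuck-at-0, G3 inverted output, G4 stuck-at-1, G4 inverted output, G6 stuck-at-1, G6 inverted output, G7 stuck-at-0, G7 inverted output, G8 stuck-at-0, G8 inverted output}.
Test 2 (x1=0, x2=1, x3=0, x4=1, x5=1): fault-free G1=1, G2=1, G3=1, G4=0, G5=1, G6=0, G7=1, G8=1 → 1; observed 1. Eliminates G3 stuck-at-0, G3 inverted output, G4 stuck-at-1, G4 inverted output, G6 stuck-at-1, G6 inverted output, G7 stuck-at-0, G7 inverted output, G8 stuck-at-0, G8 inverted output.
Test 3 (x1=0, x2=0, x3=1, x4=1, x5=1): fault-free G1=0, G2=1, G3=0, G4=1, G5=1, G6=1, G7=1, G8=0 → 0; observed 0. Eliminates G1 inverted output, G2 stuck-at-0, G2 inverted output.
Only G1 stuck-at-0 is consistent with every test.

G1 stuck-at-0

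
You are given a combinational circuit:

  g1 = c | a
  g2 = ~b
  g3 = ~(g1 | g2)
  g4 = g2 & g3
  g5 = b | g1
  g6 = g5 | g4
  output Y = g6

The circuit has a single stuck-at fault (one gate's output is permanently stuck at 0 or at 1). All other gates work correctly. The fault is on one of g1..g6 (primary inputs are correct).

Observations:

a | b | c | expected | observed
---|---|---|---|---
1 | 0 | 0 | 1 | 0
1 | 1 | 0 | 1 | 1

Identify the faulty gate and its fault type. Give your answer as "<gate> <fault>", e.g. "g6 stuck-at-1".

g1 stuck-at-0

Fault-free values for test 1 (a=1, b=0, c=0): g1=1, g2=1, g3=0, g4=0, g5=1, g6=1, giving Y=1. Observed 0.
Test 1: faults giving observed 0 are {g1 stuck-at-0, g5 stuck-at-0, g6 stuck-at-0}.
Test 2 (a=1, b=1, c=0): fault-free g1=1, g2=0, g3=0, g4=0, g5=1, g6=1 → 1; observed 1. Eliminates g5 stuck-at-0, g6 stuck-at-0.
Only g1 stuck-at-0 is consistent with every test.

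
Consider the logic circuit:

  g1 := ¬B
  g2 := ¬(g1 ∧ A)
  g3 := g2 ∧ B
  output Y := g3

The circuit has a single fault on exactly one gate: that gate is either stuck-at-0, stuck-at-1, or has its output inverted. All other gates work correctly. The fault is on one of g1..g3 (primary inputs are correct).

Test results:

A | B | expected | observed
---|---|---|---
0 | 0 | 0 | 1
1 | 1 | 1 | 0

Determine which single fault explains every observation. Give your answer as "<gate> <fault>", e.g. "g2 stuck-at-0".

Fault-free values for test 1 (A=0, B=0): g1=1, g2=1, g3=0, giving Y=0. Observed 1.
Test 1: faults giving observed 1 are {g3 stuck-at-1, g3 inverted output}.
Test 2 (A=1, B=1): fault-free g1=0, g2=1, g3=1 → 1; observed 0. Eliminates g3 stuck-at-1.
Only g3 inverted output is consistent with every test.

g3 inverted output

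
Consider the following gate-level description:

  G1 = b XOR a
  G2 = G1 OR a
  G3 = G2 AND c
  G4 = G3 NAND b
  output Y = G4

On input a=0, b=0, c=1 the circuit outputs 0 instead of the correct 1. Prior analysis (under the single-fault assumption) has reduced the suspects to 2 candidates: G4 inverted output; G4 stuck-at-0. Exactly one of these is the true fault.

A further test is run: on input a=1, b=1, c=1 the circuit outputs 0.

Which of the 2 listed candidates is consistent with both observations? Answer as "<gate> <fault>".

Evaluate each candidate on input a=1, b=1, c=1:
  G4 inverted output: G1=0, G2=1, G3=1, G4=1 [inverted output] → 1 — eliminated
  G4 stuck-at-0: G1=0, G2=1, G3=1, G4=0 [stuck-at-0] → 0 — matches
Only G4 stuck-at-0 reproduces the observed 0.

G4 stuck-at-0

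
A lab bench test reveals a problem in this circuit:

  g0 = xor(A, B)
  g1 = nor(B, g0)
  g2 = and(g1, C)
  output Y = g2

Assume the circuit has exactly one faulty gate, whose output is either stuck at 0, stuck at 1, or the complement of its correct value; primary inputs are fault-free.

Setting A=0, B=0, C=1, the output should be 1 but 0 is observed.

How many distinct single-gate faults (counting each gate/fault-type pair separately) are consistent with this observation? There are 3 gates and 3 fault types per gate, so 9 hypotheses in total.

6

Fault-free: g0=0, g1=1, g2=1 → 1. Observed 0.
  g0 stuck-at-0: output 1 ✗
  g0 stuck-at-1: output 0 ✓
  g0 inverted output: output 0 ✓
  g1 stuck-at-0: output 0 ✓
  g1 stuck-at-1: output 1 ✗
  g1 inverted output: output 0 ✓
  g2 stuck-at-0: output 0 ✓
  g2 stuck-at-1: output 1 ✗
  g2 inverted output: output 0 ✓
Consistent faults: {g0 stuck-at-1, g0 inverted output, g1 stuck-at-0, g1 inverted output, g2 stuck-at-0, g2 inverted output} — 6 in all.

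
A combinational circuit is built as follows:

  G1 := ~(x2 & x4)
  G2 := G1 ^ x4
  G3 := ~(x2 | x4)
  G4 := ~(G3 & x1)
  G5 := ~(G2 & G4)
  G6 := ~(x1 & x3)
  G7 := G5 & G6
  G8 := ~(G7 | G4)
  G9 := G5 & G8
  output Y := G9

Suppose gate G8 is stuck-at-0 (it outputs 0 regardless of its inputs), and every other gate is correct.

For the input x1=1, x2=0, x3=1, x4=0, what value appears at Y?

0

Propagate with G8 forced: G1=1, G2=1, G3=1, G4=0, G5=1, G6=0, G7=0, G8=0 [stuck-at-0], G9=0.
So Y = 0. (Without the fault it would be 1.)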